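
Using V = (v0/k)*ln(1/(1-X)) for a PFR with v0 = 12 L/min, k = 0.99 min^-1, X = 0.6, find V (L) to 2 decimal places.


V = (v0/k) * ln(1/(1-X))
V = (12/0.99) * ln(1/(1-0.6))
V = 12.121212 * ln(2.5)
V = 12.121212 * 0.916291
V = 11.11 L


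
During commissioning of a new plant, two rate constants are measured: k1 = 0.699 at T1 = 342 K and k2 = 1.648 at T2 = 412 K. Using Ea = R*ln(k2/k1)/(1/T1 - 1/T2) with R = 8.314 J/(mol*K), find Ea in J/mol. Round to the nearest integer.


Ea = R * ln(k2/k1) / (1/T1 - 1/T2)
ln(k2/k1) = ln(1.648/0.699) = 0.857667
1/T1 - 1/T2 = 1/342 - 1/412 = 0.000496792142
Ea = 8.314 * 0.857667 / 0.000496792142
Ea = 14353 J/mol


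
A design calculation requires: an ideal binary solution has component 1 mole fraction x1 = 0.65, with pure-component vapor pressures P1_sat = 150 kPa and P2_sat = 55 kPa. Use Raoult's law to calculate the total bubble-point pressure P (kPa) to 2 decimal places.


P = x1*P1_sat + x2*P2_sat
x2 = 1 - x1 = 1 - 0.65 = 0.35
P = 0.65*150 + 0.35*55
P = 97.5 + 19.25
P = 116.75 kPa


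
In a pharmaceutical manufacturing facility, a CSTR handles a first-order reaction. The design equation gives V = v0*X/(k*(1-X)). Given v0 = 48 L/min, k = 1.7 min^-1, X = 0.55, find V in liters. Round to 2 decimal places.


V = v0 * X / (k * (1 - X))
V = 48 * 0.55 / (1.7 * (1 - 0.55))
V = 26.4 / (1.7 * 0.45)
V = 26.4 / 0.765
V = 34.51 L


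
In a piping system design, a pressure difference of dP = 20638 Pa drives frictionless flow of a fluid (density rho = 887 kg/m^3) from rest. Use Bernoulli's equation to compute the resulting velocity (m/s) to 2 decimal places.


v = sqrt(2*dP/rho)
v = sqrt(2*20638/887)
v = sqrt(46.534386)
v = 6.82 m/s


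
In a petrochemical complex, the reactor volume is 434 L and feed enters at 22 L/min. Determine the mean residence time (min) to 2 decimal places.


tau = V / v0
tau = 434 / 22
tau = 19.73 min


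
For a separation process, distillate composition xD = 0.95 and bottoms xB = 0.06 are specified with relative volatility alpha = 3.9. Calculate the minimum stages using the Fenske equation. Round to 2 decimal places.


N_min = ln((xD*(1-xB))/(xB*(1-xD))) / ln(alpha)
Numerator inside ln: 0.893 / 0.003 = 297.666667
ln(297.666667) = 5.695974
ln(alpha) = ln(3.9) = 1.360977
N_min = 5.695974 / 1.360977 = 4.19


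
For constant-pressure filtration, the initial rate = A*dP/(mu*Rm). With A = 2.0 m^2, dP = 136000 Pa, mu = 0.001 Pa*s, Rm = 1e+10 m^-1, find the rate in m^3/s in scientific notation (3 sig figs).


rate = A * dP / (mu * Rm)
rate = 2.0 * 136000 / (0.001 * 1e+10)
rate = 272000.0 / 1.000e+07
rate = 2.72e-02 m^3/s


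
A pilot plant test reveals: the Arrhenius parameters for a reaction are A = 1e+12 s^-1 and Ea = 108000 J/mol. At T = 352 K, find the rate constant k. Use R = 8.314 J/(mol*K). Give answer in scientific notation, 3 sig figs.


k = A * exp(-Ea/(R*T))
k = 1e+12 * exp(-108000 / (8.314 * 352))
k = 1e+12 * exp(-36.903799)
k = 9.39e-05


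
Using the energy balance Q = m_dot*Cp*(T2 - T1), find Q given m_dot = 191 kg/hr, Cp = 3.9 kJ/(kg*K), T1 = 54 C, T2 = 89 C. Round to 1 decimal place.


Q = m_dot * Cp * (T2 - T1)
Q = 191 * 3.9 * (89 - 54)
Q = 191 * 3.9 * 35
Q = 26071.5 kJ/hr


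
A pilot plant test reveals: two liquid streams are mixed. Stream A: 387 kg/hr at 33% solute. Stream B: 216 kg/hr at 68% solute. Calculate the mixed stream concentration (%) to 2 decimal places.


Mass balance on solute: F1*x1 + F2*x2 = F3*x3
F3 = F1 + F2 = 387 + 216 = 603 kg/hr
x3 = (F1*x1 + F2*x2)/F3
x3 = (387*0.33 + 216*0.68) / 603
x3 = 45.54%


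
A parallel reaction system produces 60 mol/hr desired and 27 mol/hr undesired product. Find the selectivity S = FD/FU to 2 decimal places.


S = desired product rate / undesired product rate
S = 60 / 27
S = 2.22


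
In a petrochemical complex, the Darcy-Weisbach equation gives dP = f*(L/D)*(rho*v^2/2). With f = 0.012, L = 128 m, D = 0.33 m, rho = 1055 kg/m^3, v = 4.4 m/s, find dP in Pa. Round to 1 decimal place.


dP = f * (L/D) * (rho*v^2/2)
dP = 0.012 * (128/0.33) * (1055*4.4^2/2)
L/D = 387.87878788
rho*v^2/2 = 1055*19.36/2 = 10212.4
dP = 0.012 * 387.87878788 * 10212.4
dP = 47534.1 Pa


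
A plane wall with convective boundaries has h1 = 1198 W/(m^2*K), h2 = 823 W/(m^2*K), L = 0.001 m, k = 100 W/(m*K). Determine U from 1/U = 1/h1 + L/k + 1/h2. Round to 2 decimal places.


1/U = 1/h1 + L/k + 1/h2
1/U = 1/1198 + 0.001/100 + 1/823
1/U = 0.0008347245 + 1e-05 + 0.0012150668
1/U = 0.0020597913
U = 485.49 W/(m^2*K)


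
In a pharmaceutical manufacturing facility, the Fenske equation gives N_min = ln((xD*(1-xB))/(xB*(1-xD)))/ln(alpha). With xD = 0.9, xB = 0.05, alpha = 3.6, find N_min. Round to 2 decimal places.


N_min = ln((xD*(1-xB))/(xB*(1-xD))) / ln(alpha)
Numerator inside ln: 0.855 / 0.005 = 171.0
ln(171.0) = 5.141664
ln(alpha) = ln(3.6) = 1.280934
N_min = 5.141664 / 1.280934 = 4.01


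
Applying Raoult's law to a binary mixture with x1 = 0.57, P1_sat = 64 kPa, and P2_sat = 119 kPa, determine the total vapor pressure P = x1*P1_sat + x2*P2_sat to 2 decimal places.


P = x1*P1_sat + x2*P2_sat
x2 = 1 - x1 = 1 - 0.57 = 0.43
P = 0.57*64 + 0.43*119
P = 36.48 + 51.17
P = 87.65 kPa


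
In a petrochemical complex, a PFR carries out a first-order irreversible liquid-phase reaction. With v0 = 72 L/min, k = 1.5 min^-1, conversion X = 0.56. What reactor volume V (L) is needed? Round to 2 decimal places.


V = (v0/k) * ln(1/(1-X))
V = (72/1.5) * ln(1/(1-0.56))
V = 48.0 * ln(2.272727)
V = 48.0 * 0.82098
V = 39.41 L


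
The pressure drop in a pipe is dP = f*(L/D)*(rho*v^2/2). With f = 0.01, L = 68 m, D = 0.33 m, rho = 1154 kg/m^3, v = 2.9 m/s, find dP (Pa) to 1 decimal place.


dP = f * (L/D) * (rho*v^2/2)
dP = 0.01 * (68/0.33) * (1154*2.9^2/2)
L/D = 206.06060606
rho*v^2/2 = 1154*8.41/2 = 4852.57
dP = 0.01 * 206.06060606 * 4852.57
dP = 9999.2 Pa


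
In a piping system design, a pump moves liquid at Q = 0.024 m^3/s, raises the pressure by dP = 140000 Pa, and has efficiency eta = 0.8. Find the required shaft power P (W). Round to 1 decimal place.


P = Q * dP / eta
P = 0.024 * 140000 / 0.8
P = 3360.0 / 0.8
P = 4200.0 W


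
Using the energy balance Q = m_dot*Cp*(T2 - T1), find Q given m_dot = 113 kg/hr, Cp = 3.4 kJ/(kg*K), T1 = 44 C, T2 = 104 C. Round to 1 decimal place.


Q = m_dot * Cp * (T2 - T1)
Q = 113 * 3.4 * (104 - 44)
Q = 113 * 3.4 * 60
Q = 23052.0 kJ/hr


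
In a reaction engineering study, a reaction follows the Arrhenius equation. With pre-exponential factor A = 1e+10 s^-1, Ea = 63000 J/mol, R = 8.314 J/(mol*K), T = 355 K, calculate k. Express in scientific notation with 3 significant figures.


k = A * exp(-Ea/(R*T))
k = 1e+10 * exp(-63000 / (8.314 * 355))
k = 1e+10 * exp(-21.345296)
k = 5.37e+00


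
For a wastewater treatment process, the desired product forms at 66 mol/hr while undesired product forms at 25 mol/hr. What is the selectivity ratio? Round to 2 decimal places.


S = desired product rate / undesired product rate
S = 66 / 25
S = 2.64


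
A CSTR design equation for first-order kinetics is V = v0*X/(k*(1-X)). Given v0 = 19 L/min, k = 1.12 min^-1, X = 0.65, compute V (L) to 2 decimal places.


V = v0 * X / (k * (1 - X))
V = 19 * 0.65 / (1.12 * (1 - 0.65))
V = 12.35 / (1.12 * 0.35)
V = 12.35 / 0.392
V = 31.51 L


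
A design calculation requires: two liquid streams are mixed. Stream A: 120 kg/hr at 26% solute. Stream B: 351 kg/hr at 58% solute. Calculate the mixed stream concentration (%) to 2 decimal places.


Mass balance on solute: F1*x1 + F2*x2 = F3*x3
F3 = F1 + F2 = 120 + 351 = 471 kg/hr
x3 = (F1*x1 + F2*x2)/F3
x3 = (120*0.26 + 351*0.58) / 471
x3 = 49.85%


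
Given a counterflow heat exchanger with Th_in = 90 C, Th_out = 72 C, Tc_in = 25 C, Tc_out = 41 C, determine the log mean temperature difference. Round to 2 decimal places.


dT1 = Th_in - Tc_out = 90 - 41 = 49
dT2 = Th_out - Tc_in = 72 - 25 = 47
LMTD = (dT1 - dT2) / ln(dT1/dT2)
LMTD = (49 - 47) / ln(49/47)
LMTD = 47.99 K


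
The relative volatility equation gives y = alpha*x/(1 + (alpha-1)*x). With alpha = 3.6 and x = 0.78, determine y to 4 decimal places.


y = alpha*x / (1 + (alpha-1)*x)
y = 3.6*0.78 / (1 + (3.6-1)*0.78)
y = 2.808 / (1 + 2.028)
y = 2.808 / 3.028
y = 0.9273


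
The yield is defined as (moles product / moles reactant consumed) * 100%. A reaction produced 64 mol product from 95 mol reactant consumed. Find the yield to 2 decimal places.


Yield = (moles product / moles consumed) * 100%
Yield = (64 / 95) * 100
Yield = 0.6737 * 100
Yield = 67.37%


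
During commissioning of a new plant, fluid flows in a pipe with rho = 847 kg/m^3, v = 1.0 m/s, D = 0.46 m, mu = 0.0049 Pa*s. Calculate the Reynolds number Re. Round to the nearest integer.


Re = rho * v * D / mu
Re = 847 * 1.0 * 0.46 / 0.0049
Re = 389.62 / 0.0049
Re = 79514


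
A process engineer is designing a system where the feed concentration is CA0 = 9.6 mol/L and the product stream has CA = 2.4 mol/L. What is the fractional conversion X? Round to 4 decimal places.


X = (CA0 - CA) / CA0
X = (9.6 - 2.4) / 9.6
X = 7.2 / 9.6
X = 0.7500


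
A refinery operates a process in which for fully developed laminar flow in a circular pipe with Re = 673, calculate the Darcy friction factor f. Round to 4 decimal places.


f = 64 / Re
f = 64 / 673
f = 0.0951


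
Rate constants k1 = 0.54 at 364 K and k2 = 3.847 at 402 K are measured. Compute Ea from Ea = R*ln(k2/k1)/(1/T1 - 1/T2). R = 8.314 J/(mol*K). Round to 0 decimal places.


Ea = R * ln(k2/k1) / (1/T1 - 1/T2)
ln(k2/k1) = ln(3.847/0.54) = 1.9634798
1/T1 - 1/T2 = 1/364 - 1/402 = 0.000259690558
Ea = 8.314 * 1.9634798 / 0.000259690558
Ea = 62861 J/mol


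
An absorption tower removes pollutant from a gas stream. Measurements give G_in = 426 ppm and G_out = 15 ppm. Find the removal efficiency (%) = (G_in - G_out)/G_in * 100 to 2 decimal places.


Efficiency = (G_in - G_out) / G_in * 100%
Efficiency = (426 - 15) / 426 * 100
Efficiency = 411 / 426 * 100
Efficiency = 96.48%


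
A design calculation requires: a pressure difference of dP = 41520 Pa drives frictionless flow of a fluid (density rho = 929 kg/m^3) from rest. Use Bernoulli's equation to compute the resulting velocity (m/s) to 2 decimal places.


v = sqrt(2*dP/rho)
v = sqrt(2*41520/929)
v = sqrt(89.386437)
v = 9.45 m/s


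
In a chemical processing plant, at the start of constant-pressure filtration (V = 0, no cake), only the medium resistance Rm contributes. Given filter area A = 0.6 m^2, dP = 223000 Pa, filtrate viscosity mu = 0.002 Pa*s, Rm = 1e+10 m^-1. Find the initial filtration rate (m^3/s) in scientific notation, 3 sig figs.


rate = A * dP / (mu * Rm)
rate = 0.6 * 223000 / (0.002 * 1e+10)
rate = 133800.0 / 2.000e+07
rate = 6.69e-03 m^3/s


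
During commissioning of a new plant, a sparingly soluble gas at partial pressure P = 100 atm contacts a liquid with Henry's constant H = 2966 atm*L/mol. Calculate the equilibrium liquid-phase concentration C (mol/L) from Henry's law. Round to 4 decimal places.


C = P / H
C = 100 / 2966
C = 0.0337 mol/L


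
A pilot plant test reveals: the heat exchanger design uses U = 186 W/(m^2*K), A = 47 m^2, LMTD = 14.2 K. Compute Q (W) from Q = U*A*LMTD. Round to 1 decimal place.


Q = U * A * LMTD
Q = 186 * 47 * 14.2
Q = 124136.4 W


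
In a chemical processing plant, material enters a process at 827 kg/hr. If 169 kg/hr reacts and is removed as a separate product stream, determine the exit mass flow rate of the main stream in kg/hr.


Steady-state mass balance on the main outlet: F_out = F_in - F_removed
F_out = 827 - 169
F_out = 658 kg/hr


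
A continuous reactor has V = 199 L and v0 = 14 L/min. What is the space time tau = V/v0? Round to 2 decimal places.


tau = V / v0
tau = 199 / 14
tau = 14.21 min


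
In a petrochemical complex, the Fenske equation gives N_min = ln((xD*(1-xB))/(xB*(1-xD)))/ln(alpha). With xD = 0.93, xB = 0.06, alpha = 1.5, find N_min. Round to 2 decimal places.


N_min = ln((xD*(1-xB))/(xB*(1-xD))) / ln(alpha)
Numerator inside ln: 0.8742 / 0.0042 = 208.142857
ln(208.142857) = 5.338225
ln(alpha) = ln(1.5) = 0.405465
N_min = 5.338225 / 0.405465 = 13.17


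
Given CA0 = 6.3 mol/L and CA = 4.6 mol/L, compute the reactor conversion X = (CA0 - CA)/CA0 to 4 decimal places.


X = (CA0 - CA) / CA0
X = (6.3 - 4.6) / 6.3
X = 1.7 / 6.3
X = 0.2698


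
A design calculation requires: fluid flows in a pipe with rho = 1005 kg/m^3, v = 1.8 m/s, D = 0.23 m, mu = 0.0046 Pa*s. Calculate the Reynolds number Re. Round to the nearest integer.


Re = rho * v * D / mu
Re = 1005 * 1.8 * 0.23 / 0.0046
Re = 416.07 / 0.0046
Re = 90450


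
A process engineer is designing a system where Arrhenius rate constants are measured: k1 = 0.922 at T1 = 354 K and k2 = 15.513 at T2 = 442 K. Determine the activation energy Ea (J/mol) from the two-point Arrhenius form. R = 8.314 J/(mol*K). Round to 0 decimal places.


Ea = R * ln(k2/k1) / (1/T1 - 1/T2)
ln(k2/k1) = ln(15.513/0.922) = 2.8228884
1/T1 - 1/T2 = 1/354 - 1/442 = 0.000562415318
Ea = 8.314 * 2.8228884 / 0.000562415318
Ea = 41730 J/mol


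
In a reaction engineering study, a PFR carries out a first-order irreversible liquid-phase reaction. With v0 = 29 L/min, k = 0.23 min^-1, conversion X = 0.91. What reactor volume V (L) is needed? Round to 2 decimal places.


V = (v0/k) * ln(1/(1-X))
V = (29/0.23) * ln(1/(1-0.91))
V = 126.086957 * ln(11.111111)
V = 126.086957 * 2.407946
V = 303.61 L


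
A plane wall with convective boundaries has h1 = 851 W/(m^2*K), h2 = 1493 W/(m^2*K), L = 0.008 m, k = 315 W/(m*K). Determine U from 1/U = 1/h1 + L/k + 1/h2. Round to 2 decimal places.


1/U = 1/h1 + L/k + 1/h2
1/U = 1/851 + 0.008/315 + 1/1493
1/U = 0.0011750881 + 2.53968e-05 + 0.0006697924
1/U = 0.0018702773
U = 534.68 W/(m^2*K)


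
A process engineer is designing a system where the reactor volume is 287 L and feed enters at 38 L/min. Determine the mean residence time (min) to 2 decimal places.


tau = V / v0
tau = 287 / 38
tau = 7.55 min


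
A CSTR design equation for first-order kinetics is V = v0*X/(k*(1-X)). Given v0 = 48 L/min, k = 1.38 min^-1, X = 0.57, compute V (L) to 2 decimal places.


V = v0 * X / (k * (1 - X))
V = 48 * 0.57 / (1.38 * (1 - 0.57))
V = 27.36 / (1.38 * 0.43)
V = 27.36 / 0.5934
V = 46.11 L


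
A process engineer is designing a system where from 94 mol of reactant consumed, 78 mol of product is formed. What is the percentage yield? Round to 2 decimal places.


Yield = (moles product / moles consumed) * 100%
Yield = (78 / 94) * 100
Yield = 0.8298 * 100
Yield = 82.98%


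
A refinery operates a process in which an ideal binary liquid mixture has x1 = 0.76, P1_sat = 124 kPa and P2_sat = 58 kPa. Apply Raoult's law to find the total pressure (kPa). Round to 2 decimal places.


P = x1*P1_sat + x2*P2_sat
x2 = 1 - x1 = 1 - 0.76 = 0.24
P = 0.76*124 + 0.24*58
P = 94.24 + 13.92
P = 108.16 kPa


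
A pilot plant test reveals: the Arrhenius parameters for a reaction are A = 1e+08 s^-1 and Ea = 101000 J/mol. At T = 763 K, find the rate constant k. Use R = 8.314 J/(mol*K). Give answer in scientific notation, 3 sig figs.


k = A * exp(-Ea/(R*T))
k = 1e+08 * exp(-101000 / (8.314 * 763))
k = 1e+08 * exp(-15.921604)
k = 1.22e+01


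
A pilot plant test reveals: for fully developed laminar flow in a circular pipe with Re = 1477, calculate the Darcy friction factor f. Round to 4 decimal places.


f = 64 / Re
f = 64 / 1477
f = 0.0433


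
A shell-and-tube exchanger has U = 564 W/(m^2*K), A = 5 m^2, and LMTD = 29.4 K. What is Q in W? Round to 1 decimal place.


Q = U * A * LMTD
Q = 564 * 5 * 29.4
Q = 82908.0 W


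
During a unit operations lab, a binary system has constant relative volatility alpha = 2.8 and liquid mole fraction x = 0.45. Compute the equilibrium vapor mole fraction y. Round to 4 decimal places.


y = alpha*x / (1 + (alpha-1)*x)
y = 2.8*0.45 / (1 + (2.8-1)*0.45)
y = 1.26 / (1 + 0.81)
y = 1.26 / 1.81
y = 0.6961


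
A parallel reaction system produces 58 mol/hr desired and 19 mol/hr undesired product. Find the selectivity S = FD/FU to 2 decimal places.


S = desired product rate / undesired product rate
S = 58 / 19
S = 3.05


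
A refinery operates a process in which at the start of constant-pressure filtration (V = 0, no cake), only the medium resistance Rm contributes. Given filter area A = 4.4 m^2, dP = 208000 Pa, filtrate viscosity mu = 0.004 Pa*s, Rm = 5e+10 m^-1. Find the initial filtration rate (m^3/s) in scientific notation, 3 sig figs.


rate = A * dP / (mu * Rm)
rate = 4.4 * 208000 / (0.004 * 5e+10)
rate = 915200.0 / 2.000e+08
rate = 4.58e-03 m^3/s


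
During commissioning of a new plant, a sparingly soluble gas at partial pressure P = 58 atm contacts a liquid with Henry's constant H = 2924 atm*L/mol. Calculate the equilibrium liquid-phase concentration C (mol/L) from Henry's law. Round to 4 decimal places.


C = P / H
C = 58 / 2924
C = 0.0198 mol/L


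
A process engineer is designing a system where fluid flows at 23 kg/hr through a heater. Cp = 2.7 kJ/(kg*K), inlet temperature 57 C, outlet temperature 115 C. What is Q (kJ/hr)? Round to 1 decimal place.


Q = m_dot * Cp * (T2 - T1)
Q = 23 * 2.7 * (115 - 57)
Q = 23 * 2.7 * 58
Q = 3601.8 kJ/hr


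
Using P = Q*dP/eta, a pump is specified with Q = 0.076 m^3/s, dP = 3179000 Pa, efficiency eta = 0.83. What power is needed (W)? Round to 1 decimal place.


P = Q * dP / eta
P = 0.076 * 3179000 / 0.83
P = 241604.0 / 0.83
P = 291089.2 W


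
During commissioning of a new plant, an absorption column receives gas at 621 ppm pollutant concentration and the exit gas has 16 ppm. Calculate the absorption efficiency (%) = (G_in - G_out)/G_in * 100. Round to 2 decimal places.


Efficiency = (G_in - G_out) / G_in * 100%
Efficiency = (621 - 16) / 621 * 100
Efficiency = 605 / 621 * 100
Efficiency = 97.42%


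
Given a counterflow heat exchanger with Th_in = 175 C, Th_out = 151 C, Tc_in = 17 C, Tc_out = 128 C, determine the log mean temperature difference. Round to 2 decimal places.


dT1 = Th_in - Tc_out = 175 - 128 = 47
dT2 = Th_out - Tc_in = 151 - 17 = 134
LMTD = (dT1 - dT2) / ln(dT1/dT2)
LMTD = (47 - 134) / ln(47/134)
LMTD = 83.04 K


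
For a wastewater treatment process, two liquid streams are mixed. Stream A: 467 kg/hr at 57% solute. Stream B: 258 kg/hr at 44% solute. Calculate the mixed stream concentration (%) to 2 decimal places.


Mass balance on solute: F1*x1 + F2*x2 = F3*x3
F3 = F1 + F2 = 467 + 258 = 725 kg/hr
x3 = (F1*x1 + F2*x2)/F3
x3 = (467*0.57 + 258*0.44) / 725
x3 = 52.37%


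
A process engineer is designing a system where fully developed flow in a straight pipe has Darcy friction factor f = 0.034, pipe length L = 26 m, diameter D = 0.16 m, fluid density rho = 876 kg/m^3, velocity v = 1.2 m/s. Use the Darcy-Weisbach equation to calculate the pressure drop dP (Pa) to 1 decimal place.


dP = f * (L/D) * (rho*v^2/2)
dP = 0.034 * (26/0.16) * (876*1.2^2/2)
L/D = 162.5
rho*v^2/2 = 876*1.44/2 = 630.72
dP = 0.034 * 162.5 * 630.72
dP = 3484.7 Pa


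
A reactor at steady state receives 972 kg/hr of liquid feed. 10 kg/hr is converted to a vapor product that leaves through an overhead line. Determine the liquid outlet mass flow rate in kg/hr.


Steady-state mass balance on the main outlet: F_out = F_in - F_removed
F_out = 972 - 10
F_out = 962 kg/hr


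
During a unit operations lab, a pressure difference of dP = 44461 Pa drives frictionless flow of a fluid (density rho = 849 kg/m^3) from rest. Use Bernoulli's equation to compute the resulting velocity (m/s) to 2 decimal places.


v = sqrt(2*dP/rho)
v = sqrt(2*44461/849)
v = sqrt(104.737338)
v = 10.23 m/s


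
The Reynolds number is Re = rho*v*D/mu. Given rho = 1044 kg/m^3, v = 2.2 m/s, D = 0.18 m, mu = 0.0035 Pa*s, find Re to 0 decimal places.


Re = rho * v * D / mu
Re = 1044 * 2.2 * 0.18 / 0.0035
Re = 413.424 / 0.0035
Re = 118121


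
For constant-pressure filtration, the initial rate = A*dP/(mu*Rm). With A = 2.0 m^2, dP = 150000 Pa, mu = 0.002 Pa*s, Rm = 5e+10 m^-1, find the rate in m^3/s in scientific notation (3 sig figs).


rate = A * dP / (mu * Rm)
rate = 2.0 * 150000 / (0.002 * 5e+10)
rate = 300000.0 / 1.000e+08
rate = 3.00e-03 m^3/s


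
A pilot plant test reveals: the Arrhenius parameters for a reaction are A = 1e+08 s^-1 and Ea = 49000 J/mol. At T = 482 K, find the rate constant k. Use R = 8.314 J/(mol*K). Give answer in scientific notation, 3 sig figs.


k = A * exp(-Ea/(R*T))
k = 1e+08 * exp(-49000 / (8.314 * 482))
k = 1e+08 * exp(-12.227538)
k = 4.89e+02


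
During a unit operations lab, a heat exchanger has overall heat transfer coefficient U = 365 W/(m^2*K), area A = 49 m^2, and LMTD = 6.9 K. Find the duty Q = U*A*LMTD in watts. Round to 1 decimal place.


Q = U * A * LMTD
Q = 365 * 49 * 6.9
Q = 123406.5 W


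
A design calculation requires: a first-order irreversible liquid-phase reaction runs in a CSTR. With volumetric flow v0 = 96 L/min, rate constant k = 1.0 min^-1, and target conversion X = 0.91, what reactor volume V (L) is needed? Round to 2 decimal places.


V = v0 * X / (k * (1 - X))
V = 96 * 0.91 / (1.0 * (1 - 0.91))
V = 87.36 / (1.0 * 0.09)
V = 87.36 / 0.09
V = 970.67 L


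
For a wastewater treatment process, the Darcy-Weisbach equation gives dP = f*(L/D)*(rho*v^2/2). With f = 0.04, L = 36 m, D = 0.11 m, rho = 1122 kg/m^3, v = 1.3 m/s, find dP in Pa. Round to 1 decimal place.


dP = f * (L/D) * (rho*v^2/2)
dP = 0.04 * (36/0.11) * (1122*1.3^2/2)
L/D = 327.27272727
rho*v^2/2 = 1122*1.69/2 = 948.09
dP = 0.04 * 327.27272727 * 948.09
dP = 12411.4 Pa


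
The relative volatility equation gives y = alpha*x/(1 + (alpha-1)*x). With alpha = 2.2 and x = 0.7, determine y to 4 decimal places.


y = alpha*x / (1 + (alpha-1)*x)
y = 2.2*0.7 / (1 + (2.2-1)*0.7)
y = 1.54 / (1 + 0.84)
y = 1.54 / 1.84
y = 0.8370


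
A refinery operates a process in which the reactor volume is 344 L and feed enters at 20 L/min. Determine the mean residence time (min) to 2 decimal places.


tau = V / v0
tau = 344 / 20
tau = 17.20 min


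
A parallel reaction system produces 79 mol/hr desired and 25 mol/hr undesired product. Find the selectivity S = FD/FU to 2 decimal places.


S = desired product rate / undesired product rate
S = 79 / 25
S = 3.16


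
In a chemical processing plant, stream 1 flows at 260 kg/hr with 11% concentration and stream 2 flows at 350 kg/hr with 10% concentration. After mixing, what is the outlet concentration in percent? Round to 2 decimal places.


Mass balance on solute: F1*x1 + F2*x2 = F3*x3
F3 = F1 + F2 = 260 + 350 = 610 kg/hr
x3 = (F1*x1 + F2*x2)/F3
x3 = (260*0.11 + 350*0.1) / 610
x3 = 10.43%


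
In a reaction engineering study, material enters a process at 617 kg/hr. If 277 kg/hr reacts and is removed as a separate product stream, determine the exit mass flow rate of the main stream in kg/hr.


Steady-state mass balance on the main outlet: F_out = F_in - F_removed
F_out = 617 - 277
F_out = 340 kg/hr


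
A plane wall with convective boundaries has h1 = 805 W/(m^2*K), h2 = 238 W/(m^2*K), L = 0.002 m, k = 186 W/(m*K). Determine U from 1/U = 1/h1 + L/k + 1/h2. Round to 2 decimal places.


1/U = 1/h1 + L/k + 1/h2
1/U = 1/805 + 0.002/186 + 1/238
1/U = 0.001242236 + 1.07527e-05 + 0.0042016807
1/U = 0.0054546694
U = 183.33 W/(m^2*K)


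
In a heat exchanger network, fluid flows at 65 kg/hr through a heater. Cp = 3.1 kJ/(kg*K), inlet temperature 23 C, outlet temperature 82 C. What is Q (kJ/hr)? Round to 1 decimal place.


Q = m_dot * Cp * (T2 - T1)
Q = 65 * 3.1 * (82 - 23)
Q = 65 * 3.1 * 59
Q = 11888.5 kJ/hr


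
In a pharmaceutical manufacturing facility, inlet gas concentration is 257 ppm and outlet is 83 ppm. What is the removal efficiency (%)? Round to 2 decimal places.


Efficiency = (G_in - G_out) / G_in * 100%
Efficiency = (257 - 83) / 257 * 100
Efficiency = 174 / 257 * 100
Efficiency = 67.70%


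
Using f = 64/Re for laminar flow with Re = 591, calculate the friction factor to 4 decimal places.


f = 64 / Re
f = 64 / 591
f = 0.1083


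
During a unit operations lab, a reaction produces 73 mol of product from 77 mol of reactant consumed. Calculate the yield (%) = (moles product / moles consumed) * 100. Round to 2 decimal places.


Yield = (moles product / moles consumed) * 100%
Yield = (73 / 77) * 100
Yield = 0.9481 * 100
Yield = 94.81%


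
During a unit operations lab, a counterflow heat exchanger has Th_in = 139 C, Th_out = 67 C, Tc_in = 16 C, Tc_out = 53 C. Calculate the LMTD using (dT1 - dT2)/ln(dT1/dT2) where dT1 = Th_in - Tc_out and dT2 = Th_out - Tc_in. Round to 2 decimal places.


dT1 = Th_in - Tc_out = 139 - 53 = 86
dT2 = Th_out - Tc_in = 67 - 16 = 51
LMTD = (dT1 - dT2) / ln(dT1/dT2)
LMTD = (86 - 51) / ln(86/51)
LMTD = 66.98 K


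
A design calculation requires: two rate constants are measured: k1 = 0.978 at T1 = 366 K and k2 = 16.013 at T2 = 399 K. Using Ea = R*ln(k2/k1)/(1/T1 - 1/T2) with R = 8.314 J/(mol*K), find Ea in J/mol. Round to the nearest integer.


Ea = R * ln(k2/k1) / (1/T1 - 1/T2)
ln(k2/k1) = ln(16.013/0.978) = 2.7956465
1/T1 - 1/T2 = 1/366 - 1/399 = 0.000225974773
Ea = 8.314 * 2.7956465 / 0.000225974773
Ea = 102857 J/mol


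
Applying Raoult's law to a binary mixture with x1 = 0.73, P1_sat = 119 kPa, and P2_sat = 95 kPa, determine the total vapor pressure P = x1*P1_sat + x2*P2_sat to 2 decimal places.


P = x1*P1_sat + x2*P2_sat
x2 = 1 - x1 = 1 - 0.73 = 0.27
P = 0.73*119 + 0.27*95
P = 86.87 + 25.65
P = 112.52 kPa


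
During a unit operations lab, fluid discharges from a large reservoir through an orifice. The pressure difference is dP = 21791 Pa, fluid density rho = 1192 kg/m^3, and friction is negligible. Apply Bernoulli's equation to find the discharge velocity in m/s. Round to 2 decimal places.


v = sqrt(2*dP/rho)
v = sqrt(2*21791/1192)
v = sqrt(36.562081)
v = 6.05 m/s


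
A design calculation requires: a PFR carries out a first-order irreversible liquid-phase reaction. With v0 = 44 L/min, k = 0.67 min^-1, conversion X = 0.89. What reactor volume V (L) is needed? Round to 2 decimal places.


V = (v0/k) * ln(1/(1-X))
V = (44/0.67) * ln(1/(1-0.89))
V = 65.671642 * ln(9.090909)
V = 65.671642 * 2.207275
V = 144.96 L


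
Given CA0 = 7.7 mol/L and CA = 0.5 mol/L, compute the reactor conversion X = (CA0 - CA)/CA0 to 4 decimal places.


X = (CA0 - CA) / CA0
X = (7.7 - 0.5) / 7.7
X = 7.2 / 7.7
X = 0.9351


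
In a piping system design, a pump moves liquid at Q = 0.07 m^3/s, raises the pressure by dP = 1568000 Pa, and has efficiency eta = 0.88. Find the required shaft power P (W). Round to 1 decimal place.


P = Q * dP / eta
P = 0.07 * 1568000 / 0.88
P = 109760.0 / 0.88
P = 124727.3 W


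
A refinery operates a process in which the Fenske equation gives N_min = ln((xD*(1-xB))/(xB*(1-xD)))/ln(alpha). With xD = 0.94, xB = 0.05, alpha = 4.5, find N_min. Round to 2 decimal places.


N_min = ln((xD*(1-xB))/(xB*(1-xD))) / ln(alpha)
Numerator inside ln: 0.893 / 0.003 = 297.666667
ln(297.666667) = 5.695974
ln(alpha) = ln(4.5) = 1.504077
N_min = 5.695974 / 1.504077 = 3.79


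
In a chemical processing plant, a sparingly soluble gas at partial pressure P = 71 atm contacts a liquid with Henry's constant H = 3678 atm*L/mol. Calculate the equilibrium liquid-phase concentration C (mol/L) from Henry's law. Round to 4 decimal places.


C = P / H
C = 71 / 3678
C = 0.0193 mol/L


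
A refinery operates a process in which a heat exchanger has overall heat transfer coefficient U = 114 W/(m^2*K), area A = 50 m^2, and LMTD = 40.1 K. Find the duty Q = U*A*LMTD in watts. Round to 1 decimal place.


Q = U * A * LMTD
Q = 114 * 50 * 40.1
Q = 228570.0 W


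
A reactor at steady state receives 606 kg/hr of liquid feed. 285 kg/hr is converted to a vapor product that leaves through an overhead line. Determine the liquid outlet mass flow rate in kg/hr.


Steady-state mass balance on the main outlet: F_out = F_in - F_removed
F_out = 606 - 285
F_out = 321 kg/hr


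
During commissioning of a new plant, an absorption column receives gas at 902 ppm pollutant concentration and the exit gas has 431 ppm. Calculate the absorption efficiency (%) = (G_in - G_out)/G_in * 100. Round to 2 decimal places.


Efficiency = (G_in - G_out) / G_in * 100%
Efficiency = (902 - 431) / 902 * 100
Efficiency = 471 / 902 * 100
Efficiency = 52.22%


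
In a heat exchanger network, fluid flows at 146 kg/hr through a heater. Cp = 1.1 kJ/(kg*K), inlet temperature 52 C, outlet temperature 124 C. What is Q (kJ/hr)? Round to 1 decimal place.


Q = m_dot * Cp * (T2 - T1)
Q = 146 * 1.1 * (124 - 52)
Q = 146 * 1.1 * 72
Q = 11563.2 kJ/hr


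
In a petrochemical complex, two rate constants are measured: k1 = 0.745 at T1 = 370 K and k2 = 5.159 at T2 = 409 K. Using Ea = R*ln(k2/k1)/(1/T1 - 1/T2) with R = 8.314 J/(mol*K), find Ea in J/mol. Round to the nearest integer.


Ea = R * ln(k2/k1) / (1/T1 - 1/T2)
ln(k2/k1) = ln(5.159/0.745) = 1.9351138
1/T1 - 1/T2 = 1/370 - 1/409 = 0.000257714928
Ea = 8.314 * 1.9351138 / 0.000257714928
Ea = 62428 J/mol


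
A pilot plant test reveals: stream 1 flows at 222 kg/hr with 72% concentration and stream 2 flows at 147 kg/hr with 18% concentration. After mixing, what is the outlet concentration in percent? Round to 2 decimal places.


Mass balance on solute: F1*x1 + F2*x2 = F3*x3
F3 = F1 + F2 = 222 + 147 = 369 kg/hr
x3 = (F1*x1 + F2*x2)/F3
x3 = (222*0.72 + 147*0.18) / 369
x3 = 50.49%


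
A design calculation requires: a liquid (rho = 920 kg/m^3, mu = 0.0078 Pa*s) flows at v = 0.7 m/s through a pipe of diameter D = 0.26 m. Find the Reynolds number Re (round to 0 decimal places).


Re = rho * v * D / mu
Re = 920 * 0.7 * 0.26 / 0.0078
Re = 167.44 / 0.0078
Re = 21467


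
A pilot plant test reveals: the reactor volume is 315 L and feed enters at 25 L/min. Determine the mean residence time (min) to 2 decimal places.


tau = V / v0
tau = 315 / 25
tau = 12.60 min


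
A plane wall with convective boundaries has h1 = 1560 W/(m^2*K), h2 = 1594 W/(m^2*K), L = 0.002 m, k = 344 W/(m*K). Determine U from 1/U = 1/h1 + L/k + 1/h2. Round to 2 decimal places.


1/U = 1/h1 + L/k + 1/h2
1/U = 1/1560 + 0.002/344 + 1/1594
1/U = 0.0006410256 + 5.814e-06 + 0.0006273526
1/U = 0.0012741922
U = 784.81 W/(m^2*K)


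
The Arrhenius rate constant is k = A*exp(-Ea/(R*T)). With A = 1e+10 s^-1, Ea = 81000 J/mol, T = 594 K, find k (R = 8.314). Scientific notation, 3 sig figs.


k = A * exp(-Ea/(R*T))
k = 1e+10 * exp(-81000 / (8.314 * 594))
k = 1e+10 * exp(-16.401688)
k = 7.53e+02


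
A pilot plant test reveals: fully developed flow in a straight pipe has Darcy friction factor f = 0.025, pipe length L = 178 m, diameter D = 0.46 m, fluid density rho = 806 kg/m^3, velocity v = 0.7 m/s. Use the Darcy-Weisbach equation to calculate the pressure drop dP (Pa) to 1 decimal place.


dP = f * (L/D) * (rho*v^2/2)
dP = 0.025 * (178/0.46) * (806*0.7^2/2)
L/D = 386.95652174
rho*v^2/2 = 806*0.49/2 = 197.47
dP = 0.025 * 386.95652174 * 197.47
dP = 1910.3 Pa


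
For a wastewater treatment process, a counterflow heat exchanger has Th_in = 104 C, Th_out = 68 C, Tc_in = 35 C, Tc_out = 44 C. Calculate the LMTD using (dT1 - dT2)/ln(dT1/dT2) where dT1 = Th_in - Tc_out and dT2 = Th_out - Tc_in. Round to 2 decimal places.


dT1 = Th_in - Tc_out = 104 - 44 = 60
dT2 = Th_out - Tc_in = 68 - 35 = 33
LMTD = (dT1 - dT2) / ln(dT1/dT2)
LMTD = (60 - 33) / ln(60/33)
LMTD = 45.16 K


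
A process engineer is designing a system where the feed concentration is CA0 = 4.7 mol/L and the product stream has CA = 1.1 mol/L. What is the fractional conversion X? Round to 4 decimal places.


X = (CA0 - CA) / CA0
X = (4.7 - 1.1) / 4.7
X = 3.6 / 4.7
X = 0.7660


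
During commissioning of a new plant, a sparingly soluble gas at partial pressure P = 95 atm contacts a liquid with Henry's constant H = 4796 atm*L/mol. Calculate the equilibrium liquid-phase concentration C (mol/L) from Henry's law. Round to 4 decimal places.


C = P / H
C = 95 / 4796
C = 0.0198 mol/L


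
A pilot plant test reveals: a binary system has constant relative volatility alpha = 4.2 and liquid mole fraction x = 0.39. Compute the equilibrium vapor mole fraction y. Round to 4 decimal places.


y = alpha*x / (1 + (alpha-1)*x)
y = 4.2*0.39 / (1 + (4.2-1)*0.39)
y = 1.638 / (1 + 1.248)
y = 1.638 / 2.248
y = 0.7286


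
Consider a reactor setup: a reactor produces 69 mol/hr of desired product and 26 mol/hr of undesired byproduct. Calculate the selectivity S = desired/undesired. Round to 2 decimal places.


S = desired product rate / undesired product rate
S = 69 / 26
S = 2.65


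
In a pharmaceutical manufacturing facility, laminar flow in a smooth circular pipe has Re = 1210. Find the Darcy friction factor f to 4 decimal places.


f = 64 / Re
f = 64 / 1210
f = 0.0529


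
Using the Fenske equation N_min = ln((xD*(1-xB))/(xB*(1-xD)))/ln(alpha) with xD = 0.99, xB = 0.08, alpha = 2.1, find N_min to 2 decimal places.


N_min = ln((xD*(1-xB))/(xB*(1-xD))) / ln(alpha)
Numerator inside ln: 0.9108 / 0.0008 = 1138.5
ln(1138.5) = 7.037467
ln(alpha) = ln(2.1) = 0.741937
N_min = 7.037467 / 0.741937 = 9.49


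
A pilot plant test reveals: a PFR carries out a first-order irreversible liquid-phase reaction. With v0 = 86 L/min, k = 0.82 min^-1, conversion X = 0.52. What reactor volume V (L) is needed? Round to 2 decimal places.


V = (v0/k) * ln(1/(1-X))
V = (86/0.82) * ln(1/(1-0.52))
V = 104.878049 * ln(2.083333)
V = 104.878049 * 0.733969
V = 76.98 L


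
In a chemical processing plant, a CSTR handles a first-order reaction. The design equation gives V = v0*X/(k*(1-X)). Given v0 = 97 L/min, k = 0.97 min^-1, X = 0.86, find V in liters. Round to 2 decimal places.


V = v0 * X / (k * (1 - X))
V = 97 * 0.86 / (0.97 * (1 - 0.86))
V = 83.42 / (0.97 * 0.14)
V = 83.42 / 0.1358
V = 614.29 L


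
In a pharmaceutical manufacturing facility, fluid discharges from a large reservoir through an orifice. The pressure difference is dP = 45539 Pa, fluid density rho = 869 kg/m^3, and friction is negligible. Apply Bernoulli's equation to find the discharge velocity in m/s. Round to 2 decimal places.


v = sqrt(2*dP/rho)
v = sqrt(2*45539/869)
v = sqrt(104.807825)
v = 10.24 m/s


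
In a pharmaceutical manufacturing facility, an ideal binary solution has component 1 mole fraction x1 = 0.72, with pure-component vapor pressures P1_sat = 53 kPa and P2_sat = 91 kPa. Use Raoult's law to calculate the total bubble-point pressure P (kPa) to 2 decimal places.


P = x1*P1_sat + x2*P2_sat
x2 = 1 - x1 = 1 - 0.72 = 0.28
P = 0.72*53 + 0.28*91
P = 38.16 + 25.48
P = 63.64 kPa


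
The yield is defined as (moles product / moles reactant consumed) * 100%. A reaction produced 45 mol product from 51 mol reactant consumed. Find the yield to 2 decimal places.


Yield = (moles product / moles consumed) * 100%
Yield = (45 / 51) * 100
Yield = 0.8824 * 100
Yield = 88.24%


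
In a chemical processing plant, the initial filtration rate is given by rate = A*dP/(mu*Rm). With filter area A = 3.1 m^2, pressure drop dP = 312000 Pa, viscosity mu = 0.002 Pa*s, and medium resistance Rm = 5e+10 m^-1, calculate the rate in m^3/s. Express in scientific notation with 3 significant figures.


rate = A * dP / (mu * Rm)
rate = 3.1 * 312000 / (0.002 * 5e+10)
rate = 967200.0 / 1.000e+08
rate = 9.67e-03 m^3/s


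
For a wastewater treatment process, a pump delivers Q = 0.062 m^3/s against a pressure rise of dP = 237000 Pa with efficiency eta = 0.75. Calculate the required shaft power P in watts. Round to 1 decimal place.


P = Q * dP / eta
P = 0.062 * 237000 / 0.75
P = 14694.0 / 0.75
P = 19592.0 W


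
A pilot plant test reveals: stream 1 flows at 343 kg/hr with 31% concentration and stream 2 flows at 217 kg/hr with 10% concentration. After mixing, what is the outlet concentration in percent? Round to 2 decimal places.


Mass balance on solute: F1*x1 + F2*x2 = F3*x3
F3 = F1 + F2 = 343 + 217 = 560 kg/hr
x3 = (F1*x1 + F2*x2)/F3
x3 = (343*0.31 + 217*0.1) / 560
x3 = 22.86%


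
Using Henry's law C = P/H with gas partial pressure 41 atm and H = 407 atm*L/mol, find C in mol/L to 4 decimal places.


C = P / H
C = 41 / 407
C = 0.1007 mol/L


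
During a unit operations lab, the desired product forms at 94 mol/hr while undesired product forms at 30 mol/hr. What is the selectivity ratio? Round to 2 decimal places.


S = desired product rate / undesired product rate
S = 94 / 30
S = 3.13


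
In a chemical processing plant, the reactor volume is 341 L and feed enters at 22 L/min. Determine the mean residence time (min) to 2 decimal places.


tau = V / v0
tau = 341 / 22
tau = 15.50 min


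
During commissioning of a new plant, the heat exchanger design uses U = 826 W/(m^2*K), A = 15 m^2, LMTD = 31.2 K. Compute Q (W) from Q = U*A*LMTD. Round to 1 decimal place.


Q = U * A * LMTD
Q = 826 * 15 * 31.2
Q = 386568.0 W


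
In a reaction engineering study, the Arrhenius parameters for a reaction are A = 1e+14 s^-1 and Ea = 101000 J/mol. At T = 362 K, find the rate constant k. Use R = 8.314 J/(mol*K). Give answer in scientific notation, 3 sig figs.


k = A * exp(-Ea/(R*T))
k = 1e+14 * exp(-101000 / (8.314 * 362))
k = 1e+14 * exp(-33.558519)
k = 2.67e-01


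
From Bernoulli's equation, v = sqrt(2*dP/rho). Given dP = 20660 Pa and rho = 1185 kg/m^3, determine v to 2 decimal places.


v = sqrt(2*dP/rho)
v = sqrt(2*20660/1185)
v = sqrt(34.869198)
v = 5.91 m/s


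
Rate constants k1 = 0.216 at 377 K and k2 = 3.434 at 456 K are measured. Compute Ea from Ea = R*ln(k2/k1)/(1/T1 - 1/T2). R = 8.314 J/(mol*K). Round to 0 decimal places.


Ea = R * ln(k2/k1) / (1/T1 - 1/T2)
ln(k2/k1) = ln(3.434/0.216) = 2.7662026
1/T1 - 1/T2 = 1/377 - 1/456 = 0.000459537438
Ea = 8.314 * 2.7662026 / 0.000459537438
Ea = 50046 J/mol


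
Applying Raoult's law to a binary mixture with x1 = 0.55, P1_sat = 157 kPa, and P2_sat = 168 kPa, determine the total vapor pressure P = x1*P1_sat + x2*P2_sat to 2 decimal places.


P = x1*P1_sat + x2*P2_sat
x2 = 1 - x1 = 1 - 0.55 = 0.45
P = 0.55*157 + 0.45*168
P = 86.35 + 75.6
P = 161.95 kPa


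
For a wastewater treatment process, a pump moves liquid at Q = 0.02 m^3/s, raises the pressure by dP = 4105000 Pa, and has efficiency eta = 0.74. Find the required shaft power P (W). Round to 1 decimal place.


P = Q * dP / eta
P = 0.02 * 4105000 / 0.74
P = 82100.0 / 0.74
P = 110945.9 W


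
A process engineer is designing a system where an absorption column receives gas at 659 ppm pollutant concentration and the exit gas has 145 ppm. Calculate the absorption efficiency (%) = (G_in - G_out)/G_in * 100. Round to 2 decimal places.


Efficiency = (G_in - G_out) / G_in * 100%
Efficiency = (659 - 145) / 659 * 100
Efficiency = 514 / 659 * 100
Efficiency = 78.00%


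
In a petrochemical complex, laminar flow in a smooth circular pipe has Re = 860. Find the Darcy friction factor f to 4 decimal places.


f = 64 / Re
f = 64 / 860
f = 0.0744


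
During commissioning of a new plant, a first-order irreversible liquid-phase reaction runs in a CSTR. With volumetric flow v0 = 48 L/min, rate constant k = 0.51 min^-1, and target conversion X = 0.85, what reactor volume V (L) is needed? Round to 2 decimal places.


V = v0 * X / (k * (1 - X))
V = 48 * 0.85 / (0.51 * (1 - 0.85))
V = 40.8 / (0.51 * 0.15)
V = 40.8 / 0.0765
V = 533.33 L


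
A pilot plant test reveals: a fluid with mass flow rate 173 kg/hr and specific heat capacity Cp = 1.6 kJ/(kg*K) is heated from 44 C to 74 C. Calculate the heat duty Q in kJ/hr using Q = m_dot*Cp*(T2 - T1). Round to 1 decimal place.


Q = m_dot * Cp * (T2 - T1)
Q = 173 * 1.6 * (74 - 44)
Q = 173 * 1.6 * 30
Q = 8304.0 kJ/hr


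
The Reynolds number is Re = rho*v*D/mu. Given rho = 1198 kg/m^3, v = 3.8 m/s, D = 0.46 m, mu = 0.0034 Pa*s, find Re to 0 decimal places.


Re = rho * v * D / mu
Re = 1198 * 3.8 * 0.46 / 0.0034
Re = 2094.104 / 0.0034
Re = 615913
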